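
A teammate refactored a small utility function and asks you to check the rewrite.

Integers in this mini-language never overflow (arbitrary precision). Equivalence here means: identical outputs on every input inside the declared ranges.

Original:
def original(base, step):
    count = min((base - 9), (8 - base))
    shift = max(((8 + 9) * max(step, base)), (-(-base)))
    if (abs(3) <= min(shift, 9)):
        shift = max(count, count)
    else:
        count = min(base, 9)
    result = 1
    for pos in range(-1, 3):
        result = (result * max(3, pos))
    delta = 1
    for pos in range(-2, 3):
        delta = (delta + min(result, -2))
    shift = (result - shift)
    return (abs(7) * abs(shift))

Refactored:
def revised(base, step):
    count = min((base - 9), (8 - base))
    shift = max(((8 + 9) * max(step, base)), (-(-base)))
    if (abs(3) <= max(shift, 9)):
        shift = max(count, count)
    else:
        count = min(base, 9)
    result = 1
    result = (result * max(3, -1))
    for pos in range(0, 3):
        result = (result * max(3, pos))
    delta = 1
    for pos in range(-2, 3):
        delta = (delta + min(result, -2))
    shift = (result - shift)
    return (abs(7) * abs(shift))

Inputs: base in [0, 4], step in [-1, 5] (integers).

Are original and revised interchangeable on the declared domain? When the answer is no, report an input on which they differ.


Not equivalent: base=0, step=-1 separates them (567 vs 630).
original: count = -9; shift = 0; (abs(3) <= min(shift, 9)) -> false; count = 0; result = 1; [pos=-1]; result = 3; [pos=0]; result = 9; [pos=1]; result = 27; [pos=2]; result = 81; delta = 1; [pos=-2]; delta = -1; [pos=-1]; delta = -3; [pos=0]; delta = -5; [pos=1]; delta = -7; [pos=2]; delta = -9; shift = 81; return 567
revised: count = -9; shift = 0; (abs(3) <= max(shift, 9)) -> true; shift = -9; result = 1; result = 3; [pos=0]; result = 9; [pos=1]; result = 27; [pos=2]; result = 81; delta = 1; [pos=-2]; delta = -1; [pos=-1]; delta = -3; [pos=0]; delta = -5; [pos=1]; delta = -7; [pos=2]; delta = -9; shift = 90; return 630
verdict: not equivalent; witness: base=0, step=-1


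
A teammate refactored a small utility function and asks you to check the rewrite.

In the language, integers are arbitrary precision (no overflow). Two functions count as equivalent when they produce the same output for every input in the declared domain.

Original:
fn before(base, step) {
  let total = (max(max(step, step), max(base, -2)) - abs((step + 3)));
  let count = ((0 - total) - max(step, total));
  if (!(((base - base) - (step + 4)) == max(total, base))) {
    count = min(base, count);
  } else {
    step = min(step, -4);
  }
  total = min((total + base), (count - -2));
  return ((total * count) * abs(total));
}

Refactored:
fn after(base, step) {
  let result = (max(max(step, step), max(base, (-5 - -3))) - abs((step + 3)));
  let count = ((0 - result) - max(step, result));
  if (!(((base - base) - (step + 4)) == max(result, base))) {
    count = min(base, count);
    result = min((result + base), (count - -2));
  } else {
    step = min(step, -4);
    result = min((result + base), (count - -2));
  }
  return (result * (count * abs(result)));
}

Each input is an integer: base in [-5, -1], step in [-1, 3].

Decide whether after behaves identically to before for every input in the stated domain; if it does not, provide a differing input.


This is a faithful refactor — local variable names differ; and constant usage differs; and min/max/abs usage differs; and arithmetic usage differs; and statement counts differ, but the computed results match everywhere.
Tracing base=-2, step=2: before: total=-3, then count=1, then (!(((base - base) - (step + 4)) == max(total, base))) is true, then count=-2, then total=-5, then returns 50 | after: result=-3, then count=1, then (!(((base - base) - (step + 4)) == max(result, base))) is true, then count=-2, then result=-5, then returns 50 — matching result 50.
Every one of the 25 inputs gives matching results.
verdict: equivalent


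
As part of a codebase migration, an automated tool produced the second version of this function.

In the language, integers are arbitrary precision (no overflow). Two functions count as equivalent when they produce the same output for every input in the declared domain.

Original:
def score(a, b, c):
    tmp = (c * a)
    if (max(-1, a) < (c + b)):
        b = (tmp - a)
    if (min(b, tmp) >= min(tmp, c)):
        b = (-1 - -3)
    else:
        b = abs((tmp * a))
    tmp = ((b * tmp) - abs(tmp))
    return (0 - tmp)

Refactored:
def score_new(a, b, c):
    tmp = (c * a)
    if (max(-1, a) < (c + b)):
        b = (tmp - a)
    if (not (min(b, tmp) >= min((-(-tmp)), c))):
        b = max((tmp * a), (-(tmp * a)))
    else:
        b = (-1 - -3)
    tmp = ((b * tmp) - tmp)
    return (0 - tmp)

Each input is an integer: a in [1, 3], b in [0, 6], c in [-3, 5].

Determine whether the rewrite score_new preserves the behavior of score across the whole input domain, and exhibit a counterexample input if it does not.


Not equivalent: a=1, b=0, c=-3 separates them (9 vs 3).
score: tmp becomes -3; next (max(-1, a) < (c + b)) evaluates to false; next (min(b, tmp) >= min(tmp, c)) evaluates to true; next b becomes 2; next tmp becomes -9; next final value 9
score_new: tmp becomes -3; next (max(-1, a) < (c + b)) evaluates to false; next (not (min(b, tmp) >= min((-(-tmp)), c))) evaluates to false; next b becomes 2; next tmp becomes -3; next final value 3
verdict: not equivalent; witness: a=1, b=0, c=-3


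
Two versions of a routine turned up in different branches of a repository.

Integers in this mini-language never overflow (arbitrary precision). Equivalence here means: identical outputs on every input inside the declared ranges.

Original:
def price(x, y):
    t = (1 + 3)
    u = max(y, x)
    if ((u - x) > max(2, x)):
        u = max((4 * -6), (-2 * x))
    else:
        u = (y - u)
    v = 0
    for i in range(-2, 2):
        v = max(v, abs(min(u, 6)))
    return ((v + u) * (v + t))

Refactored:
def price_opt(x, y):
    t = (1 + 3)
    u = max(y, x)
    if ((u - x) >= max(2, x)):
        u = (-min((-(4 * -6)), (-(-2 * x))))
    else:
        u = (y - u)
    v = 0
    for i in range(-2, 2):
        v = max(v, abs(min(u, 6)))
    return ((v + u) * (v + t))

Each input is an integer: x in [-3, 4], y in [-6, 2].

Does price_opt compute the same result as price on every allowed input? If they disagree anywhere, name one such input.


The rewrite breaks on x=-3, y=-1, where the results are 0 and 120.
price: t=4, then u=-1, then ((u - x) > max(2, x)) is false, then u=0, then v=0, then (i=-2), then v=0, then (i=-1), then v=0, then (i=0), then v=0, then (i=1), then v=0, then returns 0
price_opt: t=4, then u=-1, then ((u - x) >= max(2, x)) is true, then u=6, then v=0, then (i=-2), then v=6, then (i=-1), then v=6, then (i=0), then v=6, then (i=1), then v=6, then returns 120
verdict: not equivalent; witness: x=-3, y=-1


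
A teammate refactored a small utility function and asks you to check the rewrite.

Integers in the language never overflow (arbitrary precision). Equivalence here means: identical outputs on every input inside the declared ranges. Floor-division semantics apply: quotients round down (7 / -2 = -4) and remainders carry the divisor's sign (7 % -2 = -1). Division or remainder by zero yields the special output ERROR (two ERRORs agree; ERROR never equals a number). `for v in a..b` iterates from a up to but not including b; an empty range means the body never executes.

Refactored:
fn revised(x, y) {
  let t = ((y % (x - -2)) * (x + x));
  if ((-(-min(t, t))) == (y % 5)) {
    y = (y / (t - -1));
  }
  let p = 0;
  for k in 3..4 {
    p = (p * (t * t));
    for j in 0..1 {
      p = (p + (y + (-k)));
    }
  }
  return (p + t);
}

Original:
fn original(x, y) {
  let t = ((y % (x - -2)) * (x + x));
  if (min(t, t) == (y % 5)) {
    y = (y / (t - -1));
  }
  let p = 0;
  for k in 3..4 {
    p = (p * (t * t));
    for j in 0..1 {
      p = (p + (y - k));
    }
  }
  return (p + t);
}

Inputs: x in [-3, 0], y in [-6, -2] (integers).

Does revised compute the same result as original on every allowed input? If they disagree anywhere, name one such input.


The two versions differ — the changes include arithmetic usage differs.
As a probe, take x=0, y=-6: original runs t := 0 | (min(t, t) == (y % 5)): false | p := 0 | iter k=3: | p := 0 | iter j=0: | p := -9 | result -9; revised runs t := 0 | ((-(-min(t, t))) == (y % 5)): false | p := 0 | iter k=3: | p := 0 | iter j=0: | p := -9 | result -9; both end at -9.
Checked all 20 inputs in the declared domain: the outputs agree on every one.
verdict: equivalent


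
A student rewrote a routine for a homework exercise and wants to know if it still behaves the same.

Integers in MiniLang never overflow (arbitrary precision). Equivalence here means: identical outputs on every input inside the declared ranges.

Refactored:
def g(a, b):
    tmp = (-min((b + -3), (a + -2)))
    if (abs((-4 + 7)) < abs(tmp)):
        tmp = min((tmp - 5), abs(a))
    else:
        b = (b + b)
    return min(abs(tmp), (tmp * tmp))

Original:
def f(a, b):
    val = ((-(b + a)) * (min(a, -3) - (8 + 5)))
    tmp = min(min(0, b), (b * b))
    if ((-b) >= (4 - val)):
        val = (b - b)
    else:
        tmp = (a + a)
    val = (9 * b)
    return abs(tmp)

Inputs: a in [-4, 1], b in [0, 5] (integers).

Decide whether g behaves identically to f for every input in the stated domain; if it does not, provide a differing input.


These are not equivalent — on a=-4, b=0 the outputs split (8 vs 1).
f: val = -68; tmp = 0; ((-b) >= (4 - val)) -> false; tmp = -8; val = 0; return 8
g: tmp = 6; (abs((-4 + 7)) < abs(tmp)) -> true; tmp = 1; return 1
verdict: not equivalent; witness: a=-4, b=0


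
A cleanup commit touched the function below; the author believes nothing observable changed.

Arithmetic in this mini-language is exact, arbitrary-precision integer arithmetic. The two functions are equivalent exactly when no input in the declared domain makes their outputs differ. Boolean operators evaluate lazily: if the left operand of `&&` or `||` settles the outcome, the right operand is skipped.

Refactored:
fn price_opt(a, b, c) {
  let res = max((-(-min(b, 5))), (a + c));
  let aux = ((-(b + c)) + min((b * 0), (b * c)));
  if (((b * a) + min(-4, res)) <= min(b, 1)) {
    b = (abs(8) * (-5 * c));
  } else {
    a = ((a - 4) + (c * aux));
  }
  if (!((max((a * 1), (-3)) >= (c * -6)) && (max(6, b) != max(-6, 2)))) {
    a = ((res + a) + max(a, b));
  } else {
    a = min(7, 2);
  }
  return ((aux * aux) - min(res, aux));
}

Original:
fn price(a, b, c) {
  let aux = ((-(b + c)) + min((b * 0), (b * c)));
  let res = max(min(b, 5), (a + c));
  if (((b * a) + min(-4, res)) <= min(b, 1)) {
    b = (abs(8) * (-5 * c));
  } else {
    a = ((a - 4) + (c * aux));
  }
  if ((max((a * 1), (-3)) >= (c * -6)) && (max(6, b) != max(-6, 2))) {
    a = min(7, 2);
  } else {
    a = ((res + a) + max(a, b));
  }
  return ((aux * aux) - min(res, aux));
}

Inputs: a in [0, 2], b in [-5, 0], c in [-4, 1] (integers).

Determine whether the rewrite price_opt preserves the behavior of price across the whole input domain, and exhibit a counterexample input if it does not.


Changes here: boolean connective usage differs; the full 108-point sweep finds no disagreement.
verdict: equivalent


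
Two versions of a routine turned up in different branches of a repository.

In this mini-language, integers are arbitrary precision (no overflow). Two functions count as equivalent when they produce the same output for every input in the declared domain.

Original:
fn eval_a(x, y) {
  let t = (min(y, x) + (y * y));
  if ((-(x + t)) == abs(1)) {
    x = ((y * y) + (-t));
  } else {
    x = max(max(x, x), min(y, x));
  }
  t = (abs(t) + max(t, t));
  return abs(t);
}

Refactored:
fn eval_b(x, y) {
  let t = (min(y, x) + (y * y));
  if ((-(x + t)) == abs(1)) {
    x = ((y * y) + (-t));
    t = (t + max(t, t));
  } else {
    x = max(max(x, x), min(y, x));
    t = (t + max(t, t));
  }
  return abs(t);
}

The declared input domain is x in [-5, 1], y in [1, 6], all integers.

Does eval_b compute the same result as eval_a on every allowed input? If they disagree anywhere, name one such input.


Not equivalent: x=-5, y=1 separates them (0 vs 8).
eval_a: t := -4 | ((-(x + t)) == abs(1)): false | x := -5 | t := 0 | result 0
eval_b: t := -4 | ((-(x + t)) == abs(1)): false | x := -5 | t := -8 | result 8
verdict: not equivalent; witness: x=-5, y=1


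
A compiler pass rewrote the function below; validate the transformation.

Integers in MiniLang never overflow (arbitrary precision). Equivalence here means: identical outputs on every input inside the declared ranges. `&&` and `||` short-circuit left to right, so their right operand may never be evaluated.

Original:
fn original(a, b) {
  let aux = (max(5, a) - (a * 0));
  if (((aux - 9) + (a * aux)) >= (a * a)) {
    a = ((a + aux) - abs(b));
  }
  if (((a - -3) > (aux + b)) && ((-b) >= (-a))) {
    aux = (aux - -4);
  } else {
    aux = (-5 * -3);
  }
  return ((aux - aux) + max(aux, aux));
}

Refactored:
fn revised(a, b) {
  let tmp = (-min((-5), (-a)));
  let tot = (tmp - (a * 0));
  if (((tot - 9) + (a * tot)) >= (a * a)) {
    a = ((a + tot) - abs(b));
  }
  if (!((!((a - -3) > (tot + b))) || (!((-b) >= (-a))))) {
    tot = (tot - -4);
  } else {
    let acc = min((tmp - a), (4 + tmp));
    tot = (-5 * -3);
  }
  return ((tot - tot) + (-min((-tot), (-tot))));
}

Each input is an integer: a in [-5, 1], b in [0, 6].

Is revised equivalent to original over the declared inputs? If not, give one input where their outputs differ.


Equivalent — the differences include arithmetic usage differs, and statement counts differ, and local variable names differ, and boolean connective usage differs, and constant usage differs, and min/max/abs usage differs, yet no declared input distinguishes the two.
Tracing a=-1, b=2: original: aux = 5; (((aux - 9) + (a * aux)) >= (a * a)) -> false; (((a - -3) > (aux + b)) && ((-b) >= (-a))) -> false; aux = 15; return 15 | revised: tmp = 5; tot = 5; (((tot - 9) + (a * tot)) >= (a * a)) -> false; (!((!((a - -3) > (tot + b))) || (!((-b) >= (-a))))) -> false; acc = 6; tot = 15; return 15 — matching result 15.
Across all 49 domain points the two functions coincide.
verdict: equivalent


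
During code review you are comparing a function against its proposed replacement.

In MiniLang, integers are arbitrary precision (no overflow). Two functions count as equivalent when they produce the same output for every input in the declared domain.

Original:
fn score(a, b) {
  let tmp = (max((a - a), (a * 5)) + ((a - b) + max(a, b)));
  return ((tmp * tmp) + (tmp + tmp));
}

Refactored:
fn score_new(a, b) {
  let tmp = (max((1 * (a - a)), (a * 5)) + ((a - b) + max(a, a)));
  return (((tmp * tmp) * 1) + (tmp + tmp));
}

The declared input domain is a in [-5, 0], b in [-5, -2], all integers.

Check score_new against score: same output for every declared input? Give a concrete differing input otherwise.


The rewrite breaks on a=-5, b=-4, where the results are 15 and 24.
score: tmp becomes -5; next final value 15
score_new: tmp becomes -6; next final value 24
verdict: not equivalent; witness: a=-5, b=-4


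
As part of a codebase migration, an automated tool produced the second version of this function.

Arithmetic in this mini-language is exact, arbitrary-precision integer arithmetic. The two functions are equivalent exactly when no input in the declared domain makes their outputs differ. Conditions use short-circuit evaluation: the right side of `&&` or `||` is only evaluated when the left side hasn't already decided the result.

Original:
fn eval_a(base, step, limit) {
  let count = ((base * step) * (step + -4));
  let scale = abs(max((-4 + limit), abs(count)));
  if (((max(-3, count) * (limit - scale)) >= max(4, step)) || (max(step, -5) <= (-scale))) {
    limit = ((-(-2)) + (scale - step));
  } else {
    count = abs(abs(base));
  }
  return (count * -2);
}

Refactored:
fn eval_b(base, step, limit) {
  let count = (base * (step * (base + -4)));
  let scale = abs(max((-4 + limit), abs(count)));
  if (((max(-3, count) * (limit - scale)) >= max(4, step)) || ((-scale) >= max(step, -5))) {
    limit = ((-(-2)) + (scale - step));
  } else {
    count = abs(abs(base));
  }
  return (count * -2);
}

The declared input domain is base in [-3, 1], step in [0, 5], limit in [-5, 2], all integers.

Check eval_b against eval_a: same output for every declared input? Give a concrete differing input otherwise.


These are not equivalent — on base=-3, step=5, limit=-5 the outputs split (30 vs -6).
eval_a: count becomes -15; next scale becomes 15; next (((max(-3, count) * (limit - scale)) >= max(4, step)) || (max(step, -5) <= (-scale))) evaluates to true; next limit becomes 12; next final value 30
eval_b: count becomes 105; next scale becomes 105; next (((max(-3, count) * (limit - scale)) >= max(4, step)) || ((-scale) >= max(step, -5))) evaluates to false; next count becomes 3; next final value -6
verdict: not equivalent; witness: base=-3, step=5, limit=-5


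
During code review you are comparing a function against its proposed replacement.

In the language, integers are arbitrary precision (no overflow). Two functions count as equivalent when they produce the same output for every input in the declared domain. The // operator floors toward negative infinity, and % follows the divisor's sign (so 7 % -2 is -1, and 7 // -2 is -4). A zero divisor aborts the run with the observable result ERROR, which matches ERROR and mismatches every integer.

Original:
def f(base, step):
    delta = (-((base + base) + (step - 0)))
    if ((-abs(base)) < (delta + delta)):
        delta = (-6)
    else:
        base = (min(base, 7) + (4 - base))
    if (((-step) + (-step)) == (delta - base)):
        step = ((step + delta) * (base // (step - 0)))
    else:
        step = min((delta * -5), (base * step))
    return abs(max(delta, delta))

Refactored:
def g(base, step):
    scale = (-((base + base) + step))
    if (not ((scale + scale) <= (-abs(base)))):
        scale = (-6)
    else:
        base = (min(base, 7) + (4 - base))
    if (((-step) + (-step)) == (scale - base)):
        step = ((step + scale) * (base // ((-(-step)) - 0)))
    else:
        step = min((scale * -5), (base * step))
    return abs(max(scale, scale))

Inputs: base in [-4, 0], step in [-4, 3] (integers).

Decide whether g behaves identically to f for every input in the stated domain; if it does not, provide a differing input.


The two are interchangeable: comparison usage differs, arithmetic usage differs, boolean connective usage differs, local variable names differ, constant usage differs, and every declared input agrees.
Spot check at base=-4, step=1 — f: delta becomes 7; next ((-abs(base)) < (delta + delta)) evaluates to true; next delta becomes -6; next (((-step) + (-step)) == (delta - base)) evaluates to true; next step becomes 20; next final value 6. g: scale becomes 7; next (not ((scale + scale) <= (-abs(base)))) evaluates to true; next scale becomes -6; next (((-step) + (-step)) == (scale - base)) evaluates to true; next step becomes 20; next final value 6. Both give 6.
Every one of the 40 inputs gives matching results.
verdict: equivalent


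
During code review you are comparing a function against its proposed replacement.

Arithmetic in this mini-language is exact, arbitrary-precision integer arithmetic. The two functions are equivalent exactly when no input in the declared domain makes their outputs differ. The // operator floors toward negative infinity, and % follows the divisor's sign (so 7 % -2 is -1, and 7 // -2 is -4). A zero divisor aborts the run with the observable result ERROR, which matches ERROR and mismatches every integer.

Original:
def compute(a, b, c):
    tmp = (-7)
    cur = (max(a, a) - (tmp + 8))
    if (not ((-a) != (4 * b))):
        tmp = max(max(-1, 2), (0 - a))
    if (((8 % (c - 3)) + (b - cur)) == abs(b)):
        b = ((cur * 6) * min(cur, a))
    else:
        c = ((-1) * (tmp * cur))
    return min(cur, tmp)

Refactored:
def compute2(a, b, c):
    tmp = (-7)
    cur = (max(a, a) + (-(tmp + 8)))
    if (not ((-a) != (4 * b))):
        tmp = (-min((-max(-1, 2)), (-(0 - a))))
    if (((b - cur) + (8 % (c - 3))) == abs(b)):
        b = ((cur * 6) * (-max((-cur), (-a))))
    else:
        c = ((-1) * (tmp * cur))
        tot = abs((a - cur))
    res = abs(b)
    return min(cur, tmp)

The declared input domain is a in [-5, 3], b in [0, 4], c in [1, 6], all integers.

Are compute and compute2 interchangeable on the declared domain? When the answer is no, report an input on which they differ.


The two versions differ — the changes include local variable names differ; and arithmetic usage differs; and min/max/abs usage differs; and statement counts differ.
Spot check at a=-5, b=0, c=5 — compute: tmp=-7, then cur=-6, then (not ((-a) != (4 * b))) is false, then (((8 % (c - 3)) + (b - cur)) == abs(b)) is false, then c=-42, then returns -7. compute2: tmp=-7, then cur=-6, then (not ((-a) != (4 * b))) is false, then (((b - cur) + (8 % (c - 3))) == abs(b)) is false, then c=-42, then tot=1, then res=0, then returns -7. Both give -7.
Sweeping the whole domain (270 inputs) finds no disagreement.
verdict: equivalent


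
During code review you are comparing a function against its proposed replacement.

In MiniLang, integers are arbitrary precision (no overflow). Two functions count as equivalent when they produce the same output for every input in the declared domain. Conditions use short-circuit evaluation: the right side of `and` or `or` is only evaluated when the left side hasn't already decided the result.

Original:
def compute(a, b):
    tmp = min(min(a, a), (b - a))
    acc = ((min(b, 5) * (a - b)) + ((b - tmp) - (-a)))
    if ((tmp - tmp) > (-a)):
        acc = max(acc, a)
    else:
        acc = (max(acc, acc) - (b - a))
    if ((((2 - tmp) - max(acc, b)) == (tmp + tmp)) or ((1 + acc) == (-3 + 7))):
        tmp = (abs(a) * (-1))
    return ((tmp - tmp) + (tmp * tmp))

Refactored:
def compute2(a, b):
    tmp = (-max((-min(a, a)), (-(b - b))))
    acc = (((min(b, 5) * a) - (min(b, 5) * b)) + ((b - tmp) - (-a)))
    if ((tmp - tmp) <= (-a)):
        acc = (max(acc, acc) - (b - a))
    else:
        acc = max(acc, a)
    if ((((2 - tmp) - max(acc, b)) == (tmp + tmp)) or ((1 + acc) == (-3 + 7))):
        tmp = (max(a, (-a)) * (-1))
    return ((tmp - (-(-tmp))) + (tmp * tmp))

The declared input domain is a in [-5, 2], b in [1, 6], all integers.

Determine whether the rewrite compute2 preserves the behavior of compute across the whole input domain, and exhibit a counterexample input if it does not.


Not equivalent: a=1, b=3 separates them (1 vs 0).
compute: tmp=1, then acc=-3, then ((tmp - tmp) > (-a)) is true, then acc=1, then ((((2 - tmp) - max(acc, b)) == (tmp + tmp)) or ((1 + acc) == (-3 + 7))) is false, then returns 1
compute2: tmp=0, then acc=-2, then ((tmp - tmp) <= (-a)) is false, then acc=1, then ((((2 - tmp) - max(acc, b)) == (tmp + tmp)) or ((1 + acc) == (-3 + 7))) is false, then returns 0
verdict: not equivalent; witness: a=1, b=3


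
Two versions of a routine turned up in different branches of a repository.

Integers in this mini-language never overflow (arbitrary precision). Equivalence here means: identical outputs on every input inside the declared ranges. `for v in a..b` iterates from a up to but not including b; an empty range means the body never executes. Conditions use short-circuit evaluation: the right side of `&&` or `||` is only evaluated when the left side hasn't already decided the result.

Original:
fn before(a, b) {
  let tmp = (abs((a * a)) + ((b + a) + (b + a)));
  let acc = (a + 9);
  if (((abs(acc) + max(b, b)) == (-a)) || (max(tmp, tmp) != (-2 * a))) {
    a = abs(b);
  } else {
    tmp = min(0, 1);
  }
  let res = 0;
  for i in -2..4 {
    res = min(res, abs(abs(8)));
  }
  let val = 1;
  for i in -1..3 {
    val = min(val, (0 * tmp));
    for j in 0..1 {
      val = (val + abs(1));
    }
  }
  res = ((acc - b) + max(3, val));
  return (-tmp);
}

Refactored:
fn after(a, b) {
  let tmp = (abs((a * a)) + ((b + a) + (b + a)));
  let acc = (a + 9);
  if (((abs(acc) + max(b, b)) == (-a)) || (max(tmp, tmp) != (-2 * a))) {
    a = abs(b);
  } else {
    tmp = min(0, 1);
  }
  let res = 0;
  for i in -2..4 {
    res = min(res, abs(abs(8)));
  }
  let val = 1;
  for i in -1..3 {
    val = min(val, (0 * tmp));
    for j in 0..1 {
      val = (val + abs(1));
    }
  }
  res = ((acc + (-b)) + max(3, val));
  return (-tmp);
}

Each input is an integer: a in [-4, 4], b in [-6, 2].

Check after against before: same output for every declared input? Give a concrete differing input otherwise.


The two versions differ — the changes include arithmetic usage differs.
Spot check at a=-2, b=-5 — before: tmp becomes -10; next acc becomes 7; next (((abs(acc) + max(b, b)) == (-a)) || (max(tmp, tmp) != (-2 * a))) evaluates to true; next a becomes 5; next res becomes 0; next at i=-2:; next res becomes 0; next at i=-1:; next res becomes 0; next at i=0:; next res becomes 0; next at i=1:; next res becomes 0; next at i=2:; next res becomes 0; next at i=3:; next res becomes 0; next val becomes 1; next at i=-1:; next val becomes 0; next at j=0:; next val becomes 1; next at i=0:; next val becomes 0; next at j=0:; next val becomes 1; next at i=1:; next val becomes 0; next at j=0:; next val becomes 1; next at i=2:; next val becomes 0; next at j=0:; next val becomes 1; next res becomes 15; next final value 10. after: tmp becomes -10; next acc becomes 7; next (((abs(acc) + max(b, b)) == (-a)) || (max(tmp, tmp) != (-2 * a))) evaluates to true; next a becomes 5; next res becomes 0; next at i=-2:; next res becomes 0; next at i=-1:; next res becomes 0; next at i=0:; next res becomes 0; next at i=1:; next res becomes 0; next at i=2:; next res becomes 0; next at i=3:; next res becomes 0; next val becomes 1; next at i=-1:; next val becomes 0; next at j=0:; next val becomes 1; next at i=0:; next val becomes 0; next at j=0:; next val becomes 1; next at i=1:; next val becomes 0; next at j=0:; next val becomes 1; next at i=2:; next val becomes 0; next at j=0:; next val becomes 1; next res becomes 15; next final value 10. Both give 10.
Across all 81 domain points the two functions coincide.
verdict: equivalent


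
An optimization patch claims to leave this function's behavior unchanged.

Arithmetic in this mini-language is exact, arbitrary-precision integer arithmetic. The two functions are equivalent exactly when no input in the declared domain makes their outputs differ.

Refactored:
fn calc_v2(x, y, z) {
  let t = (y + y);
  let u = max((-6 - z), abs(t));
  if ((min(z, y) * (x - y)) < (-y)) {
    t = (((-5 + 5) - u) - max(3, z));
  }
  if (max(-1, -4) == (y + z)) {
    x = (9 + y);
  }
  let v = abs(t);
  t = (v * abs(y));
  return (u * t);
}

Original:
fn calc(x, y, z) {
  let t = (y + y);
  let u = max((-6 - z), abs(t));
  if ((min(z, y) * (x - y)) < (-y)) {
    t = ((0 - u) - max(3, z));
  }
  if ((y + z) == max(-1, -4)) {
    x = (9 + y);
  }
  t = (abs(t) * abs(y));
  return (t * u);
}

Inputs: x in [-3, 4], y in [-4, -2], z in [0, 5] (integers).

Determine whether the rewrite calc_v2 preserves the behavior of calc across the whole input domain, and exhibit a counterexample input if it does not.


Side by side, the visible changes include: constant usage differs, arithmetic usage differs, local variable names differ, statement counts differ.
One worked example (x=4, y=-4, z=1) — calc: t becomes -8; next u becomes 8; next ((min(z, y) * (x - y)) < (-y)) evaluates to true; next t becomes -11; next ((y + z) == max(-1, -4)) evaluates to false; next t becomes 44; next final value 352; calc_v2: t becomes -8; next u becomes 8; next ((min(z, y) * (x - y)) < (-y)) evaluates to true; next t becomes -11; next (max(-1, -4) == (y + z)) evaluates to false; next v becomes 11; next t becomes 44; next final value 352; agreement on 352.
An exhaustive pass over the 144 declared inputs shows identical outputs.
verdict: equivalent


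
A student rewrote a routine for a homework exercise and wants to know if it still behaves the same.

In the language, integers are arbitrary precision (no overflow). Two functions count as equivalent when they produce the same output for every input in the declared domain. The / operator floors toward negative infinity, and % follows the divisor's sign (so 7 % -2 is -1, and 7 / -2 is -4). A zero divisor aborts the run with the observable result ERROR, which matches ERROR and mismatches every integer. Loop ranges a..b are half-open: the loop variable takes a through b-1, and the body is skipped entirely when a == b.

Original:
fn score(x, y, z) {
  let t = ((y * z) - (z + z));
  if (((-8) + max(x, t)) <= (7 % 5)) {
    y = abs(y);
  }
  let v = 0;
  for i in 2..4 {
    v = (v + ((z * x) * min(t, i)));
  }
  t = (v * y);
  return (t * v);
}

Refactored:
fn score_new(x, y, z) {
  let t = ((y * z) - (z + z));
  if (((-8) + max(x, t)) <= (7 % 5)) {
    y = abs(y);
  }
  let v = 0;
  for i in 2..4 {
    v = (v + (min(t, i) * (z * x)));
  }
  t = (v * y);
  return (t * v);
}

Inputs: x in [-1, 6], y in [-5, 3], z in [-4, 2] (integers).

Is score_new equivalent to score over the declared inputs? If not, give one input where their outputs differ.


Reading the diff, among the changes: same computation, different form.
One worked example (x=4, y=-1, z=1) — score: t := -3 | (((-8) + max(x, t)) <= (7 % 5)): true | y := 1 | v := 0 | iter i=2: | v := -12 | iter i=3: | v := -24 | t := -24 | result 576; score_new: t := -3 | (((-8) + max(x, t)) <= (7 % 5)): true | y := 1 | v := 0 | iter i=2: | v := -12 | iter i=3: | v := -24 | t := -24 | result 576; agreement on 576.
Every one of the 504 inputs gives matching results.
verdict: equivalent


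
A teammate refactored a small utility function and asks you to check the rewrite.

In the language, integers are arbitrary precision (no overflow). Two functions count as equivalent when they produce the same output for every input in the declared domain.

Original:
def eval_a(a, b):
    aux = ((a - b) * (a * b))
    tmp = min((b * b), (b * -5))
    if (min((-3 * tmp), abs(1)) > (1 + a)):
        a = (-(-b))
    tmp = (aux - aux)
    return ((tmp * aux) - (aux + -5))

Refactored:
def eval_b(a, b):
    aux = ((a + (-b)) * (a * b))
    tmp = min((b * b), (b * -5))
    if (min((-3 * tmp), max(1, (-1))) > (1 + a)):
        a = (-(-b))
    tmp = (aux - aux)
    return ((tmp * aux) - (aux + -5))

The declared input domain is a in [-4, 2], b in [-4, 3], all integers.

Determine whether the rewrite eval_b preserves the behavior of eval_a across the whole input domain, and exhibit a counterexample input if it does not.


Behavior is preserved: although arithmetic usage differs; min/max/abs usage differs; constant usage differs, the outputs never diverge.
One worked example (a=-3, b=-2) — eval_a: aux = -6; tmp = 4; (min((-3 * tmp), abs(1)) > (1 + a)) -> false; tmp = 0; return 11; eval_b: aux = -6; tmp = 4; (min((-3 * tmp), max(1, (-1))) > (1 + a)) -> false; tmp = 0; return 11; agreement on 11.
Checked all 56 inputs in the declared domain: the outputs agree on every one.
verdict: equivalent


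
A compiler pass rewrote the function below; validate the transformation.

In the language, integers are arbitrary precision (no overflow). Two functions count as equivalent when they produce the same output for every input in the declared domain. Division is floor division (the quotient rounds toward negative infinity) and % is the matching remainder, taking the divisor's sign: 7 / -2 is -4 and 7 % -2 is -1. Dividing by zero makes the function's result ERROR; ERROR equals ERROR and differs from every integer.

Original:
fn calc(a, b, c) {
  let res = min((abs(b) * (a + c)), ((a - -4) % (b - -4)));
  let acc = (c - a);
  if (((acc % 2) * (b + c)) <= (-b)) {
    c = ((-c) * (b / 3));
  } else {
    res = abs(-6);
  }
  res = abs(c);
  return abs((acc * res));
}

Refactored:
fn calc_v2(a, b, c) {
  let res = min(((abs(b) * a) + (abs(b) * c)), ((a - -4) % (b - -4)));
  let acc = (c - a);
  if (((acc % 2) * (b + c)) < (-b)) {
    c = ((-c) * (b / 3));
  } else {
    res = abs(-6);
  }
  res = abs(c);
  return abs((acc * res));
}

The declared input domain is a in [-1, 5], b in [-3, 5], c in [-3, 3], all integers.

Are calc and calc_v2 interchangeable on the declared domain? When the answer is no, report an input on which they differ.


Not equivalent: a=-1, b=0, c=-3 separates them (0 vs 6).
calc: res = 0; acc = -2; (((acc % 2) * (b + c)) <= (-b)) -> true; c = 0; res = 0; return 0
calc_v2: res = 0; acc = -2; (((acc % 2) * (b + c)) < (-b)) -> false; res = 6; res = 3; return 6
verdict: not equivalent; witness: a=-1, b=0, c=-3


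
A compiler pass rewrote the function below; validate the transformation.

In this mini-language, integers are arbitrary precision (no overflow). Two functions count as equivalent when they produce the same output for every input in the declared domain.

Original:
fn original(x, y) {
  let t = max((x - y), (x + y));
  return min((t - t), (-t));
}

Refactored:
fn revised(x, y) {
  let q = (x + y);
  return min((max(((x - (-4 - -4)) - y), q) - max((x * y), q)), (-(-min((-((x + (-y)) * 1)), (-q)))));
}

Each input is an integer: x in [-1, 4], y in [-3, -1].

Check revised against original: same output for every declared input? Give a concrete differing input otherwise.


x=-1, y=-1 yields 0 from original but -1 from revised.
verdict: not equivalent; witness: x=-1, y=-1


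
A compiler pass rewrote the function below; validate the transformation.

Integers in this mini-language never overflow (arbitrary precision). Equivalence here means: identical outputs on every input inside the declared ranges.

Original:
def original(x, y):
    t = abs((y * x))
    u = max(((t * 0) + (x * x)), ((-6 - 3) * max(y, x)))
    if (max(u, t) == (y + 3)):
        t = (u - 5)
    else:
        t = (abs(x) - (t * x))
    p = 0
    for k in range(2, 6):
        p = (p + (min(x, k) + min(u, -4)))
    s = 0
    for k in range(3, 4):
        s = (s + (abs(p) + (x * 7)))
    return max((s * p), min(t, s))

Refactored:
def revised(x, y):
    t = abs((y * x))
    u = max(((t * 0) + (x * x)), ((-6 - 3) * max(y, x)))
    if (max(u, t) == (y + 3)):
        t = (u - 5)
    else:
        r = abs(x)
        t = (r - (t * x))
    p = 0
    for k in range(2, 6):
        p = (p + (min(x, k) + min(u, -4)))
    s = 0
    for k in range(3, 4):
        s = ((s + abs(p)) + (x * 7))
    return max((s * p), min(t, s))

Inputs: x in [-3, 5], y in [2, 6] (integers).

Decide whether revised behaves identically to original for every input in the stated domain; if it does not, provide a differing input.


Side by side, the visible changes include: statement counts differ, and local variable names differ.
Tracing x=-3, y=6: original: t becomes 18; next u becomes 9; next (max(u, t) == (y + 3)) evaluates to false; next t becomes 57; next p becomes 0; next at k=2:; next p becomes -7; next at k=3:; next p becomes -14; next at k=4:; next p becomes -21; next at k=5:; next p becomes -28; next s becomes 0; next at k=3:; next s becomes 7; next final value 7 | revised: t becomes 18; next u becomes 9; next (max(u, t) == (y + 3)) evaluates to false; next r becomes 3; next t becomes 57; next p becomes 0; next at k=2:; next p becomes -7; next at k=3:; next p becomes -14; next at k=4:; next p becomes -21; next at k=5:; next p becomes -28; next s becomes 0; next at k=3:; next s becomes 7; next final value 7 — matching result 7.
Sweeping the whole domain (45 inputs) finds no disagreement.
verdict: equivalent


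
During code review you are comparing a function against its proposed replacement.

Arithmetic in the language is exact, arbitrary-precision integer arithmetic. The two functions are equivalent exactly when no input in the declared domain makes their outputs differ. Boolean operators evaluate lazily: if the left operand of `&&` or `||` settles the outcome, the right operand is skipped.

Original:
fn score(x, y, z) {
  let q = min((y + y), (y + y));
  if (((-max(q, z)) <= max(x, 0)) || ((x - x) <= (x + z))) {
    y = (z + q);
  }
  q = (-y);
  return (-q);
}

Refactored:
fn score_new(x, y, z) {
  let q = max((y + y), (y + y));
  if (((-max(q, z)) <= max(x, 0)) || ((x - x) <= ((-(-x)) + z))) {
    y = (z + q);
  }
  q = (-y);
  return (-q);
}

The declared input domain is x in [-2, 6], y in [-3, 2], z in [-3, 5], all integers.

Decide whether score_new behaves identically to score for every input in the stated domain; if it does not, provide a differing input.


Equivalent. The edit looks behavioral (`min((y + y), (y + y))` became `max((y + y), (y + y))`), but over these ranges it never changes the outcome.
Sweeping the whole domain (486 inputs) finds no disagreement.
Spot check at x=-2, y=1, z=-1 — score: q := 2 | (((-max(q, z)) <= max(x, 0)) || ((x - x) <= (x + z))): true | y := 1 | q := -1 | result 1. score_new: q := 2 | (((-max(q, z)) <= max(x, 0)) || ((x - x) <= ((-(-x)) + z))): true | y := 1 | q := -1 | result 1. Both give 1.
verdict: equivalent


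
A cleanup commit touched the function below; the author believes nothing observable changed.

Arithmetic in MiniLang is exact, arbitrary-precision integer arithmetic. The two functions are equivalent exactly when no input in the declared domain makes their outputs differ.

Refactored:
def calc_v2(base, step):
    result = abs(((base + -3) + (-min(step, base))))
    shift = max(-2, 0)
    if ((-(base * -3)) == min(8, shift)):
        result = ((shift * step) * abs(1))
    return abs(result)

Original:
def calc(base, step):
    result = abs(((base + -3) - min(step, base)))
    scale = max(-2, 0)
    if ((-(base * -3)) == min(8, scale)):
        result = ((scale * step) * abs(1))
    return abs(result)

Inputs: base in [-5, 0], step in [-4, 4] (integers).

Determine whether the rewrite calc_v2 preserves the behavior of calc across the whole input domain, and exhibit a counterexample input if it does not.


Behavior is preserved: although local variable names differ; arithmetic usage differs, the outputs never diverge.
One worked example (base=-4, step=4) — calc: result := 3 | scale := 0 | ((-(base * -3)) == min(8, scale)): false | result 3; calc_v2: result := 3 | shift := 0 | ((-(base * -3)) == min(8, shift)): false | result 3; agreement on 3.
Every one of the 54 inputs gives matching results.
verdict: equivalent


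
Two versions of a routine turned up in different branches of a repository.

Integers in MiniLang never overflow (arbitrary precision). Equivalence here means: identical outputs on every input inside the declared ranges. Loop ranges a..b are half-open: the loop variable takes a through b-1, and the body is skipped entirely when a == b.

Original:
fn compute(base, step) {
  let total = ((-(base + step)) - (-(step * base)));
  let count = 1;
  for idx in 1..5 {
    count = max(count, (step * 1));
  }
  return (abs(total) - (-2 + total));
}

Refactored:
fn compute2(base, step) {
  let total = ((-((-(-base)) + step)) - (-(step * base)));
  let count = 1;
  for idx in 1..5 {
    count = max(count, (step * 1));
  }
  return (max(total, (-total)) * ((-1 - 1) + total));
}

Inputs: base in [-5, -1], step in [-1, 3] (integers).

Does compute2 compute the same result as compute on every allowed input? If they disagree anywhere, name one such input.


There is a counterexample at base=-5, step=-1: 2 on one side, 99 on the other.
compute: total becomes 11; next count becomes 1; next at idx=1:; next count becomes 1; next at idx=2:; next count becomes 1; next at idx=3:; next count becomes 1; next at idx=4:; next count becomes 1; next final value 2
compute2: total becomes 11; next count becomes 1; next at idx=1:; next count becomes 1; next at idx=2:; next count becomes 1; next at idx=3:; next count becomes 1; next at idx=4:; next count becomes 1; next final value 99
verdict: not equivalent; witness: base=-5, step=-1


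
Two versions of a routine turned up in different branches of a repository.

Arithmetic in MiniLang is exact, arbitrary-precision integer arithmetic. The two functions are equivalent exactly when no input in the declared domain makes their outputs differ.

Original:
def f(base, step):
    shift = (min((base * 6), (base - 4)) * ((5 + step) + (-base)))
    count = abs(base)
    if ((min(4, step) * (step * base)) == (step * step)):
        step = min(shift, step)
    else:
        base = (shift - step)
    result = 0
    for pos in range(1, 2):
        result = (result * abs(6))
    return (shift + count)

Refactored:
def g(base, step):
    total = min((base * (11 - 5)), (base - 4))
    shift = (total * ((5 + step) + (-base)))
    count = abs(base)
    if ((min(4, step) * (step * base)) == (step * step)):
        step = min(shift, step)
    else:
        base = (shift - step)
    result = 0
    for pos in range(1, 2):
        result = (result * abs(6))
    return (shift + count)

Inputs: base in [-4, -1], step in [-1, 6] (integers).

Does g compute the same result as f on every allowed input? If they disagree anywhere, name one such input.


Comparing the listings, the differences include: arithmetic usage differs, and local variable names differ, and constant usage differs, and statement counts differ.
As a probe, take base=-3, step=-1: f runs shift := -126 | count := 3 | ((min(4, step) * (step * base)) == (step * step)): false | base := -125 | result := 0 | iter pos=1: | result := 0 | result -123; g runs total := -18 | shift := -126 | count := 3 | ((min(4, step) * (step * base)) == (step * step)): false | base := -125 | result := 0 | iter pos=1: | result := 0 | result -123; both end at -123.
An exhaustive pass over the 32 declared inputs shows identical outputs.
verdict: equivalent
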